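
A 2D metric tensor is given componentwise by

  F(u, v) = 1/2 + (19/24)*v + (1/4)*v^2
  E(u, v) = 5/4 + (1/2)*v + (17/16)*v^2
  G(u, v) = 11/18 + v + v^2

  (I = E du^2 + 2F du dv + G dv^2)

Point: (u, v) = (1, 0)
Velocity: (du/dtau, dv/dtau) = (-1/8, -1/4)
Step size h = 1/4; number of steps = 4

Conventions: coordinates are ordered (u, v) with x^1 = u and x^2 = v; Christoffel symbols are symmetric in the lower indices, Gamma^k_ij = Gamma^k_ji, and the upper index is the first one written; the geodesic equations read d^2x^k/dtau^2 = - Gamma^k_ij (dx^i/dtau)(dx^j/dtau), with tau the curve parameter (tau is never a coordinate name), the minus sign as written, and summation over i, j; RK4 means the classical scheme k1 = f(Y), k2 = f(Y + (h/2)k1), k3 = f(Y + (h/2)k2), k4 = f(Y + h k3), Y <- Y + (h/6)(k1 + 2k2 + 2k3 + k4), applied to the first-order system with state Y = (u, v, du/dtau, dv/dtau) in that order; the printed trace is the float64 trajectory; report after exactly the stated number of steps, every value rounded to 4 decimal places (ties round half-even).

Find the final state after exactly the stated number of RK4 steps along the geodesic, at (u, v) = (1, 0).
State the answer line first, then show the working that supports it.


Answer: u = 0.8521, v = -0.2530, du/dtau = -0.1676, dv/dtau = -0.2583

f(Y) = (du/dtau, dv/dtau, -Gamma^u_ij Y'^i Y'^j, -Gamma^v_ij Y'^i Y'^j) with the Gammas evaluated at the stage position; h = 0.250000; intermediate values shown to 6 dp
step 0: u = 1.0000, v = 0.0000, du/dtau = -0.1250, dv/dtau = -0.2500
step 1:
  k1: at (u, v) = (1.000000, 0.000000), (du/dtau, dv/dtau) = (-0.125000, -0.250000); Gamma_uuu = 0.243243, Gamma_uuv = 0.297297, Gamma_uvv = 0.454955, Gamma_vuu = -0.608108, Gamma_vuv = -0.243243, Gamma_vvv = 0.445946; k1 = (-0.125000, -0.250000, -0.050816, -0.003167)
  k2: at (u, v) = (0.984375, -0.031250), (du/dtau, dv/dtau) = (-0.131352, -0.250396); Gamma_uuu = 0.209754, Gamma_uuv = 0.256219, Gamma_uvv = 0.463633, Gamma_vuu = -0.544965, Gamma_vuv = -0.209754, Gamma_vvv = 0.427470; k2 = (-0.131352, -0.250396, -0.049542, -0.003601)
  k3: at (u, v) = (0.983581, -0.031299), (du/dtau, dv/dtau) = (-0.131193, -0.250450); Gamma_uuu = 0.209701, Gamma_uuv = 0.256154, Gamma_uvv = 0.463646, Gamma_vuu = -0.544860, Gamma_vuv = -0.209701, Gamma_vvv = 0.427438; k3 = (-0.131193, -0.250450, -0.049525, -0.003653)
  k4: at (u, v) = (0.967202, -0.062613), (du/dtau, dv/dtau) = (-0.137381, -0.250913); Gamma_uuu = 0.175561, Gamma_uuv = 0.214845, Gamma_uvv = 0.471843, Gamma_vuu = -0.475589, Gamma_vuv = -0.175561, Gamma_vvv = 0.406199; k4 = (-0.137381, -0.250913, -0.047831, -0.004494)
  Y <- Y + (h/6)(k1 + 2k2 + 2k3 + k4): u = 0.9672, v = -0.0626, du/dtau = -0.1374, dv/dtau = -0.2509
step 2:
  k1: at (u, v) = (0.967189, -0.062609), (du/dtau, dv/dtau) = (-0.137366, -0.250924); Gamma_uuu = 0.175566, Gamma_uuv = 0.214850, Gamma_uvv = 0.471842, Gamma_vuu = -0.475599, Gamma_vuv = -0.175566, Gamma_vvv = 0.406202; k1 = (-0.137366, -0.250924, -0.047832, -0.004498)
  k2: at (u, v) = (0.950018, -0.093974), (du/dtau, dv/dtau) = (-0.143345, -0.251486); Gamma_uuu = 0.141286, Gamma_uuv = 0.173703, Gamma_uvv = 0.479426, Gamma_vuu = -0.400398, Gamma_vuv = -0.141286, Gamma_vvv = 0.382004; k2 = (-0.143345, -0.251486, -0.045748, -0.005746)
  k3: at (u, v) = (0.949271, -0.094044), (du/dtau, dv/dtau) = (-0.143084, -0.251642); Gamma_uuu = 0.141210, Gamma_uuv = 0.173611, Gamma_uvv = 0.479442, Gamma_vuu = -0.400223, Gamma_vuv = -0.141210, Gamma_vvv = 0.381947; k3 = (-0.143084, -0.251642, -0.045753, -0.005824)
  k4: at (u, v) = (0.931418, -0.125519), (du/dtau, dv/dtau) = (-0.148804, -0.252380); Gamma_uuu = 0.107260, Gamma_uuv = 0.132917, Gamma_uvv = 0.486280, Gamma_vuu = -0.319200, Gamma_vuv = -0.107260, Gamma_vvv = 0.354538; k4 = (-0.148804, -0.252380, -0.043332, -0.007458)
  Y <- Y + (h/6)(k1 + 2k2 + 2k3 + k4): u = 0.9314, v = -0.1255, du/dtau = -0.1488, dv/dtau = -0.2524
step 3:
  k1: at (u, v) = (0.931396, -0.125507), (du/dtau, dv/dtau) = (-0.148790, -0.252386); Gamma_uuu = 0.107273, Gamma_uuv = 0.132933, Gamma_uvv = 0.486278, Gamma_vuu = -0.319232, Gamma_vuv = -0.107273, Gamma_vvv = 0.354550; k1 = (-0.148790, -0.252386, -0.043334, -0.007460)
  k2: at (u, v) = (0.912797, -0.157055), (du/dtau, dv/dtau) = (-0.154206, -0.253319); Gamma_uuu = 0.074238, Gamma_uuv = 0.093076, Gamma_uvv = 0.492207, Gamma_vuu = -0.232860, Gamma_vuv = -0.074238, Gamma_vvv = 0.323789; k2 = (-0.154206, -0.253319, -0.040622, -0.009440)
  k3: at (u, v) = (0.912120, -0.157172), (du/dtau, dv/dtau) = (-0.153867, -0.253566); Gamma_uuu = 0.074118, Gamma_uuv = 0.092931, Gamma_uvv = 0.492227, Gamma_vuu = -0.232532, Gamma_vuv = -0.074118, Gamma_vvv = 0.323669; k3 = (-0.153867, -0.253566, -0.040654, -0.009522)
  k4: at (u, v) = (0.892929, -0.188898), (du/dtau, dv/dtau) = (-0.158953, -0.254767); Gamma_uuu = 0.042450, Gamma_uuv = 0.054087, Gamma_uvv = 0.497089, Gamma_vuu = -0.140973, Gamma_vuv = -0.042450, Gamma_vvv = 0.289280; k4 = (-0.158953, -0.254767, -0.037717, -0.011776)
  Y <- Y + (h/6)(k1 + 2k2 + 2k3 + k4): u = 0.8929, v = -0.1889, du/dtau = -0.1589, dv/dtau = -0.2548
step 4:
  k1: at (u, v) = (0.892900, -0.188879), (du/dtau, dv/dtau) = (-0.158940, -0.254768); Gamma_uuu = 0.042469, Gamma_uuv = 0.054111, Gamma_uvv = 0.497086, Gamma_vuu = -0.141031, Gamma_vuv = -0.042469, Gamma_vvv = 0.289302; k1 = (-0.158940, -0.254768, -0.037719, -0.011776)
  k2: at (u, v) = (0.873033, -0.220725), (du/dtau, dv/dtau) = (-0.163655, -0.256240); Gamma_uuu = 0.012763, Gamma_uuv = 0.016608, Gamma_uvv = 0.500692, Gamma_vuu = -0.045061, Gamma_vuv = -0.012763, Gamma_vvv = 0.251243; k2 = (-0.163655, -0.256240, -0.034610, -0.014219)
  k3: at (u, v) = (0.872444, -0.220909), (du/dtau, dv/dtau) = (-0.163266, -0.256545); Gamma_uuu = 0.012598, Gamma_uuv = 0.016396, Gamma_uvv = 0.500708, Gamma_vuu = -0.044497, Gamma_vuv = -0.012598, Gamma_vvv = 0.251013; k3 = (-0.163266, -0.256545, -0.034664, -0.014279)
  k4: at (u, v) = (0.852084, -0.253015), (du/dtau, dv/dtau) = (-0.167606, -0.258338); Gamma_uuu = -0.014739, Gamma_uuv = -0.019707, Gamma_uvv = 0.502868, Gamma_vuu = 0.055629, Gamma_vuv = 0.014739, Gamma_vvv = 0.209019; k4 = (-0.167606, -0.258338, -0.031440, -0.016789)
  Y <- Y + (h/6)(k1 + 2k2 + 2k3 + k4): u = 0.8521, v = -0.2530, du/dtau = -0.1676, dv/dtau = -0.2583


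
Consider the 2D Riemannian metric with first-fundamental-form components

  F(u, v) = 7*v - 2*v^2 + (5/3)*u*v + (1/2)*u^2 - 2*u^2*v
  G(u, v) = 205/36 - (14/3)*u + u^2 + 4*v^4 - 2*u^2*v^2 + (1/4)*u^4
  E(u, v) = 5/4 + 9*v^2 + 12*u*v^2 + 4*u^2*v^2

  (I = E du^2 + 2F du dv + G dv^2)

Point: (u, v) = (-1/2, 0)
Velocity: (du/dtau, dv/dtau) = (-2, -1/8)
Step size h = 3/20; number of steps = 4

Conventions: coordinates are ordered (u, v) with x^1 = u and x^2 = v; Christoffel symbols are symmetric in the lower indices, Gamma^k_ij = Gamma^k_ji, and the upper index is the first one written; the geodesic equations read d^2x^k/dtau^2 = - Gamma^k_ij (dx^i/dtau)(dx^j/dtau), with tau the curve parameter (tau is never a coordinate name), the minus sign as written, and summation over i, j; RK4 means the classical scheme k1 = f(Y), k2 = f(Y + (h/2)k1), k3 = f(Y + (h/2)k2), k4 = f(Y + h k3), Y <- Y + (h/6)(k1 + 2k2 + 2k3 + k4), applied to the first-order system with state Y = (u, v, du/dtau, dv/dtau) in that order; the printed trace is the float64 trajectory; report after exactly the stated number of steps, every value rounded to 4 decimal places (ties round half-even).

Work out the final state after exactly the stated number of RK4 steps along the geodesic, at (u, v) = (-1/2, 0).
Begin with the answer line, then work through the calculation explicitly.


Answer: u = -1.7287, v = -0.0013, du/dtau = -2.1277, dv/dtau = 0.1083

f(Y) = (du/dtau, dv/dtau, -Gamma^u_ij Y'^i Y'^j, -Gamma^v_ij Y'^i Y'^j) with the Gammas evaluated at the stage position; h = 0.150000; intermediate values shown to 6 dp
step 0: u = -0.5000, v = 0.0000, du/dtau = -2.0000, dv/dtau = -0.1250
step 1:
  k1: at (u, v) = (-0.500000, 0.000000), (du/dtau, dv/dtau) = (-2.000000, -0.125000); Gamma_uuu = 0.006038, Gamma_uuv = 0.034970, Gamma_uvv = 6.860340, Gamma_vuu = -0.060380, Gamma_vuv = -0.349700, Gamma_vvv = -0.103401; k1 = (-2.000000, -0.125000, -0.148830, 0.417985)
  k2: at (u, v) = (-0.650000, -0.009375), (du/dtau, dv/dtau) = (-2.011162, -0.093651); Gamma_uuu = 0.009691, Gamma_uuv = 0.022772, Gamma_uvv = 6.597656, Gamma_vuu = -0.072268, Gamma_vuv = -0.339784, Gamma_vvv = -0.116477; k2 = (-2.011162, -0.093651, -0.105642, 0.421324)
  k3: at (u, v) = (-0.650837, -0.007024), (du/dtau, dv/dtau) = (-2.007923, -0.093401); Gamma_uuu = 0.010276, Gamma_uuv = 0.031680, Gamma_uvv = 6.591444, Gamma_vuu = -0.071997, Gamma_vuv = -0.339946, Gamma_vvv = -0.125520; k3 = (-2.007923, -0.093401, -0.110814, 0.418877)
  k4: at (u, v) = (-0.801188, -0.014010), (du/dtau, dv/dtau) = (-2.016622, -0.062168); Gamma_uuu = 0.017682, Gamma_uuv = 0.047431, Gamma_uvv = 6.293550, Gamma_vuu = -0.083185, Gamma_vuv = -0.334412, Gamma_vvv = -0.158500; k4 = (-2.016622, -0.062168, -0.108124, 0.422756)
  Y <- Y + (h/6)(k1 + 2k2 + 2k3 + k4): u = -0.8014, v = -0.0140, du/dtau = -2.0172, dv/dtau = -0.0620
step 2:
  k1: at (u, v) = (-0.801370, -0.014032), (du/dtau, dv/dtau) = (-2.017247, -0.061971); Gamma_uuu = 0.017690, Gamma_uuv = 0.047424, Gamma_uvv = 6.293201, Gamma_vuu = -0.083202, Gamma_vuv = -0.334407, Gamma_vvv = -0.158507; k1 = (-2.017247, -0.061971, -0.108013, 0.422789)
  k2: at (u, v) = (-0.952663, -0.018680), (du/dtau, dv/dtau) = (-2.025348, -0.030262); Gamma_uuu = 0.029239, Gamma_uuv = 0.084953, Gamma_uvv = 5.971852, Gamma_vuu = -0.092764, Gamma_vuv = -0.333280, Gamma_vvv = -0.201780; k2 = (-2.025348, -0.030262, -0.135822, 0.421559)
  k3: at (u, v) = (-0.953271, -0.016301), (du/dtau, dv/dtau) = (-2.027433, -0.030354); Gamma_uuu = 0.029521, Gamma_uuv = 0.089845, Gamma_uvv = 5.966447, Gamma_vuu = -0.091917, Gamma_vuv = -0.333525, Gamma_vvv = -0.206847; k3 = (-2.027433, -0.030354, -0.137903, 0.419065)
  k4: at (u, v) = (-1.105485, -0.018585), (du/dtau, dv/dtau) = (-2.037932, 0.000888); Gamma_uuu = 0.044767, Gamma_uuv = 0.141600, Gamma_uvv = 5.631861, Gamma_vuu = -0.098983, Gamma_vuv = -0.336829, Gamma_vvv = -0.249685; k4 = (-2.037932, 0.000888, -0.185417, 0.409872)
  Y <- Y + (h/6)(k1 + 2k2 + 2k3 + k4): u = -1.1054, v = -0.0186, du/dtau = -2.0383, dv/dtau = 0.0009
step 3:
  k1: at (u, v) = (-1.105388, -0.018590), (du/dtau, dv/dtau) = (-2.038269, 0.000876); Gamma_uuu = 0.044756, Gamma_uuv = 0.141556, Gamma_uvv = 5.632085, Gamma_vuu = -0.098981, Gamma_vuv = -0.336825, Gamma_vvv = -0.249651; k1 = (-2.038269, 0.000876, -0.185441, 0.410019)
  k2: at (u, v) = (-1.258258, -0.018524), (du/dtau, dv/dtau) = (-2.052177, 0.031628); Gamma_uuu = 0.063094, Gamma_uuv = 0.205512, Gamma_uvv = 5.291887, Gamma_vuu = -0.103513, Gamma_vuv = -0.344296, Gamma_vvv = -0.287231; k2 = (-2.052177, 0.031628, -0.244333, 0.391533)
  k3: at (u, v) = (-1.259302, -0.016218), (du/dtau, dv/dtau) = (-2.056594, 0.030241); Gamma_uuu = 0.062847, Gamma_uuv = 0.207651, Gamma_uvv = 5.284516, Gamma_vuu = -0.102453, Gamma_vuv = -0.344523, Gamma_vvv = -0.289287; k3 = (-2.056594, 0.030241, -0.244820, 0.390741)
  k4: at (u, v) = (-1.413877, -0.014054), (du/dtau, dv/dtau) = (-2.074992, 0.059488); Gamma_uuu = 0.082854, Gamma_uuv = 0.281389, Gamma_uvv = 4.939615, Gamma_vuu = -0.104540, Gamma_vuv = -0.355690, Gamma_vvv = -0.316180; k4 = (-2.074992, 0.059488, -0.304750, 0.363413)
  Y <- Y + (h/6)(k1 + 2k2 + 2k3 + k4): u = -1.4137, v = -0.0140, du/dtau = -2.0750, dv/dtau = 0.0593
step 4:
  k1: at (u, v) = (-1.413658, -0.013987), (du/dtau, dv/dtau) = (-2.074981, 0.059326); Gamma_uuu = 0.082801, Gamma_uuv = 0.281295, Gamma_uvv = 4.939911, Gamma_vuu = -0.104503, Gamma_vuv = -0.355674, Gamma_vvv = -0.316172; k1 = (-2.074981, 0.059326, -0.304636, 0.363488)
  k2: at (u, v) = (-1.569282, -0.009538), (du/dtau, dv/dtau) = (-2.097829, 0.086588); Gamma_uuu = 0.103116, Gamma_uuv = 0.365690, Gamma_uvv = 4.593326, Gamma_vuu = -0.104280, Gamma_vuv = -0.369892, Gamma_vvv = -0.331355; k2 = (-2.097829, 0.086588, -0.355388, 0.327028)
  k3: at (u, v) = (-1.570996, -0.007493), (du/dtau, dv/dtau) = (-2.101635, 0.083853); Gamma_uuu = 0.102255, Gamma_uuv = 0.366362, Gamma_uvv = 4.582787, Gamma_vuu = -0.103255, Gamma_vuv = -0.370019, Gamma_vvv = -0.331257; k3 = (-2.101635, 0.083853, -0.354745, 0.327977)
  k4: at (u, v) = (-1.728904, -0.001409), (du/dtau, dv/dtau) = (-2.128193, 0.108522); Gamma_uuu = 0.121268, Gamma_uuv = 0.462760, Gamma_uvv = 4.232946, Gamma_vuu = -0.101249, Gamma_vuv = -0.386559, Gamma_vvv = -0.333362; k4 = (-2.128193, 0.108522, -0.385346, 0.283948)
  Y <- Y + (h/6)(k1 + 2k2 + 2k3 + k4): u = -1.7287, v = -0.0013, du/dtau = -2.1277, dv/dtau = 0.1083


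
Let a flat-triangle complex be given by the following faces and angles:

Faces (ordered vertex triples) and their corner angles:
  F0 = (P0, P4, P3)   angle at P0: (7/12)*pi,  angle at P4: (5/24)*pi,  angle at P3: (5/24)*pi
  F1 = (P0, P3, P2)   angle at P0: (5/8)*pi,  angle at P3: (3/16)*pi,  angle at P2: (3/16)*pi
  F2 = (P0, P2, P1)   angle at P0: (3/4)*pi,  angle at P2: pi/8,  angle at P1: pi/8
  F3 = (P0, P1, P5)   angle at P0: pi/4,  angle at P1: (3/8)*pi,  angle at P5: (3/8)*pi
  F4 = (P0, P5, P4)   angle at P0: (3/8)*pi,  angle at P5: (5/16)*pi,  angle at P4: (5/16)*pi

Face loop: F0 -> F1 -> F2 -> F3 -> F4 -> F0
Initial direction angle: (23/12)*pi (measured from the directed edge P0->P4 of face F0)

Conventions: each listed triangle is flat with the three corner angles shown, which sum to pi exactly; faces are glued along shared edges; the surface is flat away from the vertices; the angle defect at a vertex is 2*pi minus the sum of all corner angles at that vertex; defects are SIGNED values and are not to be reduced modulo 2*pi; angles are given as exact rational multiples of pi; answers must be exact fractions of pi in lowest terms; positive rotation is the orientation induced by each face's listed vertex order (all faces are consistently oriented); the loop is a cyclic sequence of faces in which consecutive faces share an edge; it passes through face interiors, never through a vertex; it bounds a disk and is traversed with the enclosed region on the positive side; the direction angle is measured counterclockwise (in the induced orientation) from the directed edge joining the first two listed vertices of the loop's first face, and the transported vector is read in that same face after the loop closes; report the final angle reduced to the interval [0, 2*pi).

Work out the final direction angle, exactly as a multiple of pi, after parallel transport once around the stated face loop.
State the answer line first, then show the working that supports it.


Answer: final direction angle = (4/3)*pi

enclosed vertex P0: corner angles sum to (31/12)*pi, defect = 2*pi - (31/12)*pi = (-7/12)*pi
final direction = starting direction + enclosed defect total, reduced mod 2*pi (induced orientation)
final angle = (23/12)*pi - (7/12)*pi = (4/3)*pi (mod 2*pi)


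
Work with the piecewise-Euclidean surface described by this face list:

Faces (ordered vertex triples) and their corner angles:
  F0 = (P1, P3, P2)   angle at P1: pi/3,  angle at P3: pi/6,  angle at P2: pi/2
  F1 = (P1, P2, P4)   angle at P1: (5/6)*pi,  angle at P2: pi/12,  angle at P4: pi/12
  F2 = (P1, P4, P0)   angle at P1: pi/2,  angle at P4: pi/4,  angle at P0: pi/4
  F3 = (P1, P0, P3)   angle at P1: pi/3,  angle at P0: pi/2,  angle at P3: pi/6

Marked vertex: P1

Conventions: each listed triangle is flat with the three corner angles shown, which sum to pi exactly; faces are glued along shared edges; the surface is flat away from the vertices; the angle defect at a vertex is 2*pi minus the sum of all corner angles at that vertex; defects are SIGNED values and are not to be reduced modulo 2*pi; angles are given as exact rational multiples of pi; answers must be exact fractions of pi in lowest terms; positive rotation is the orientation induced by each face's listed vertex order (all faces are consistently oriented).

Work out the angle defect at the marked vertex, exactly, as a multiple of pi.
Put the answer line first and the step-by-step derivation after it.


Answer: defect(P1) = 0

Sum of corner angles at P1: 2*pi
defect = 2*pi - 2*pi


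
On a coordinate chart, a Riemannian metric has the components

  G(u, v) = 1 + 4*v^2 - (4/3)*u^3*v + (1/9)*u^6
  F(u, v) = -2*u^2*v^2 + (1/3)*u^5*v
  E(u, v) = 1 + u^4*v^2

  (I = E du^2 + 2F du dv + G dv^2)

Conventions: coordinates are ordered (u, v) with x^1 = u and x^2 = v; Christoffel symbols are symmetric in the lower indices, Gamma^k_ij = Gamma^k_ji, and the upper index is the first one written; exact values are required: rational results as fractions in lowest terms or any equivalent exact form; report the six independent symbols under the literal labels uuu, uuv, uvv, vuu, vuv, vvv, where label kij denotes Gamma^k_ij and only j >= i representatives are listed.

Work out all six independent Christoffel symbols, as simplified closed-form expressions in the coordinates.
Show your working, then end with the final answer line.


E = 1 + u^4*v^2; F = -2*u^2*v^2 + (1/3)*u^5*v; G = 1 + 4*v^2 - (4/3)*u^3*v + (1/9)*u^6
Gamma^k_ij = (1/2) g^{kl} (d_i g_jl + d_j g_il - d_l g_ij), with g^inv = (1/(EG-F^2)) [[G, -F], [-F, E]]
first partials: E_u = 4*u^3*v^2, E_v = 2*u^4*v, F_u = -4*u*v^2 + (5/3)*u^4*v, F_v = -4*u^2*v + (1/3)*u^5, G_u = -4*u^2*v + (2/3)*u^5, G_v = 8*v - (4/3)*u^3
D = EG - F^2 = 1 + 4*v^2 - (4/3)*u^3*v + u^4*v^2 + (1/9)*u^6
expanded: Gamma^u_uu = (G E_u - 2F F_u + F E_v)/(2D), Gamma^u_uv = (G E_v - F G_u)/(2D), Gamma^u_vv = (2G F_v - G G_u - F G_v)/(2D), Gamma^v_uu = (2E F_u - E E_v - F E_u)/(2D), Gamma^v_uv = (E G_u - F E_v)/(2D), Gamma^v_vv = (E G_v - 2F F_v + F G_u)/(2D); substitute and cancel common factors

Answer: Gamma_uuu = 18*u^3*v^2/(u^6 + 9*u^4*v^2 - 12*u^3*v + 36*v^2 + 9), Gamma_uuv = 9*u^4*v/(u^6 + 9*u^4*v^2 - 12*u^3*v + 36*v^2 + 9), Gamma_uvv = -18*u^2*v/(u^6 + 9*u^4*v^2 - 12*u^3*v + 36*v^2 + 9), Gamma_vuu = (6*u^4*v - 36*u*v^2)/(u^6 + 9*u^4*v^2 - 12*u^3*v + 36*v^2 + 9), Gamma_vuv = (3*u^5 - 18*u^2*v)/(u^6 + 9*u^4*v^2 - 12*u^3*v + 36*v^2 + 9), Gamma_vvv = (-6*u^3 + 36*v)/(u^6 + 9*u^4*v^2 - 12*u^3*v + 36*v^2 + 9)


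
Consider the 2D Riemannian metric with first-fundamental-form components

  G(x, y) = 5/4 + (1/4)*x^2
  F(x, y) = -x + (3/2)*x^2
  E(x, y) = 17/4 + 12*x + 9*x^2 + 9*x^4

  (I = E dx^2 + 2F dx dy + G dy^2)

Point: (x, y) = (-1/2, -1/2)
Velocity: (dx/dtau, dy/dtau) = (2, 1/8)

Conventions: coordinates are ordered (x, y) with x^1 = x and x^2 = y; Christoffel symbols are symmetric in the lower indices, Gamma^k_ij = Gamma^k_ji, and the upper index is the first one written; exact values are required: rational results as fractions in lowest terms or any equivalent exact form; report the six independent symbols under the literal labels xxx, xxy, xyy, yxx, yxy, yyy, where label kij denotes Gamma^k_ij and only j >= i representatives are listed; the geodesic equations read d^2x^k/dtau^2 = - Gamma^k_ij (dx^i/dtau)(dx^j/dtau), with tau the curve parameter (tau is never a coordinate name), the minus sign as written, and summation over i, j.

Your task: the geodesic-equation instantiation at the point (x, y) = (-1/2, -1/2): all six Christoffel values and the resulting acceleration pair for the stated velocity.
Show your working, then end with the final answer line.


E = 17/16, F = 7/8, G = 21/16 at the point
E_x = -3/2, E_y = 0, F_x = -5/2, F_y = 0, G_x = -1/4, G_y = 0
EG - F^2 = 161/256;  g^inv = (256/161) * [[21/16, -7/8], [-7/8, 17/16]]
first-kind symbols [ij,l] = (1/2)(d_i g_jl + d_j g_il - d_l g_ij): [xx,x] = E_x/2 = -3/4, [xx,y] = F_x - E_y/2 = -5/2, [xy,x] = E_y/2 = 0, [xy,y] = G_x/2 = -1/8, [yy,x] = F_y - G_x/2 = 1/8, [yy,y] = G_y/2 = 0
Gamma^x_ij = (G*[ij,x] - F*[ij,y])/(EG - F^2), Gamma^y_ij = (E*[ij,y] - F*[ij,x])/(EG - F^2)
Gamma_xxx = 44/23, Gamma_xxy = 4/23, Gamma_xyy = 6/23, Gamma_yxx = -512/161, Gamma_yxy = -34/161, Gamma_yyy = -4/23
d^2x/dtau^2 = -(Gamma_xxx*(2)^2 + 2*Gamma_xxy*(2)*(1/8) + Gamma_xyy*(1/8)^2) = -5699/736
d^2y/dtau^2 = -(Gamma_yxx*(2)^2 + 2*Gamma_yxy*(2)*(1/8) + Gamma_yyy*(1/8)^2) = 4721/368

Answer: Gamma_xxx = 44/23, Gamma_xxy = 4/23, Gamma_xyy = 6/23, Gamma_yxx = -512/161, Gamma_yxy = -34/161, Gamma_yyy = -4/23; accelerations (d^2x/dtau^2, d^2y/dtau^2) = (-5699/736, 4721/368)


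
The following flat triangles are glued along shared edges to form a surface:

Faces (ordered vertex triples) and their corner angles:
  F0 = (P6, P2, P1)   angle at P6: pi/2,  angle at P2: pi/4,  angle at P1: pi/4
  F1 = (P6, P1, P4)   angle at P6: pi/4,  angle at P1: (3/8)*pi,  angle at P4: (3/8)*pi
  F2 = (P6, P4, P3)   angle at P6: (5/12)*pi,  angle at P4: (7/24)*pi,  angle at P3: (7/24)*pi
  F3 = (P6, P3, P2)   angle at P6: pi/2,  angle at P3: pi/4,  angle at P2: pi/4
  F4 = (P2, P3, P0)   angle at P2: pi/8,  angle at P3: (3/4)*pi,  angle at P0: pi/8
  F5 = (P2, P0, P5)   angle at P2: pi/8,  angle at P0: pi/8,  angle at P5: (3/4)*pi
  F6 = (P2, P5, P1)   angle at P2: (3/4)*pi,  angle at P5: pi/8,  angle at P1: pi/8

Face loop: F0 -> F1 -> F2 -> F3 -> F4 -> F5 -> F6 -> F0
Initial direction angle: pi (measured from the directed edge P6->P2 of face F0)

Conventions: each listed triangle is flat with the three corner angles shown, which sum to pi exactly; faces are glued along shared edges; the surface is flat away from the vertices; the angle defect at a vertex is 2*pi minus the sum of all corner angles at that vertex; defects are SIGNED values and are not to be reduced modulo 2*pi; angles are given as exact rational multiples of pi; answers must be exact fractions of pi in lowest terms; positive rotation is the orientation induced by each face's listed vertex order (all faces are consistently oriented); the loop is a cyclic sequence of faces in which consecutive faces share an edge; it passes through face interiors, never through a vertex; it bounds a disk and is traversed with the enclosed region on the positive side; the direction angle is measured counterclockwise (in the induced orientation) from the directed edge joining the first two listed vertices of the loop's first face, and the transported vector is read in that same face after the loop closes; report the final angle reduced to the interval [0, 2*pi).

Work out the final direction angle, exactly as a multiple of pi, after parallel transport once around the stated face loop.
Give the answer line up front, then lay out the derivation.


Answer: final direction angle = (11/6)*pi

enclosed vertex P2: corner angles sum to (3/2)*pi, defect = 2*pi - (3/2)*pi = pi/2
enclosed vertex P6: corner angles sum to (5/3)*pi, defect = 2*pi - (5/3)*pi = pi/3
holonomy = initial angle + sum of enclosed defects (mod 2*pi), positive in the induced orientation
final angle = pi + (5/6)*pi = (11/6)*pi (mod 2*pi)


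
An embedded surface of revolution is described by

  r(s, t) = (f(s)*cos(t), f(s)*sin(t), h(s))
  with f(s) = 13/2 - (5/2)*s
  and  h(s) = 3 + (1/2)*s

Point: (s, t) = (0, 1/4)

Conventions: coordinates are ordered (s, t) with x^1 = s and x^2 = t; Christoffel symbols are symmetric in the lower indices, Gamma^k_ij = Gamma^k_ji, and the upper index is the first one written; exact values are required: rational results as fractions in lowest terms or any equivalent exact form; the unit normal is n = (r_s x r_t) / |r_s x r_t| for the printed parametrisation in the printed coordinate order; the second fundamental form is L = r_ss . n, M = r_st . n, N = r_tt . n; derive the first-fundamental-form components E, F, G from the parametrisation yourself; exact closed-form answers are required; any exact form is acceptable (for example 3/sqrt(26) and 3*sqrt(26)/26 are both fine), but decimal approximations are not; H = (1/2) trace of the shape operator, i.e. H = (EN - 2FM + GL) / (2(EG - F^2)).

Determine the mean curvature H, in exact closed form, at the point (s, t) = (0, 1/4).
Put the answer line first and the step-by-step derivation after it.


Answer: H = sqrt(26)/338

f = 13/2, f' = -5/2, f'' = 0, h' = 1/2, h'' = 0
E = 13/2, F = 0, G = 169/4; answer radicand W^2 = 13/2
unnormalised second-form numerators: l = 0, m = 0, n = 13/4; L = l/sqrt(13/2), and similarly M = m/sqrt(W^2), N = n/sqrt(W^2)
H = (E*n - 2*F*m + G*l) / (2*(EG - F^2)*sqrt(W^2)); E*n - 2*F*m + G*l = 169/8, EG - F^2 = 2197/8, so H = (1/26)/sqrt(13/2)


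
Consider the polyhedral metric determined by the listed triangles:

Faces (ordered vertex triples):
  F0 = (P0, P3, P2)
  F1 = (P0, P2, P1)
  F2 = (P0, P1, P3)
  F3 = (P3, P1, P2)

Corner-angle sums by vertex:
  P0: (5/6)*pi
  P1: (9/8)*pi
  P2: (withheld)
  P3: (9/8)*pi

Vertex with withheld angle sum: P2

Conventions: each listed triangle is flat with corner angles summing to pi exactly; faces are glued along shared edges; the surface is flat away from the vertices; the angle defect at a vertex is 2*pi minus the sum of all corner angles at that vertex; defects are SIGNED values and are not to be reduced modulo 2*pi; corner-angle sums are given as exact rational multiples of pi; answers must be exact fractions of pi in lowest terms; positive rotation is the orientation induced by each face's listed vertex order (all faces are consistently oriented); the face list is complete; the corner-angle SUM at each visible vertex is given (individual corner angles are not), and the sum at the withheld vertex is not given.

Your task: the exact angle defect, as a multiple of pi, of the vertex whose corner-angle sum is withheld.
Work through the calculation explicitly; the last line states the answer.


V = 4, E = 6, F = 4; chi = V - E + F = 2
Gauss-Bonnet: total defect = 2*pi*chi = 4*pi; visible defects sum to (35/12)*pi

Answer: defect(P2) = (13/12)*pi


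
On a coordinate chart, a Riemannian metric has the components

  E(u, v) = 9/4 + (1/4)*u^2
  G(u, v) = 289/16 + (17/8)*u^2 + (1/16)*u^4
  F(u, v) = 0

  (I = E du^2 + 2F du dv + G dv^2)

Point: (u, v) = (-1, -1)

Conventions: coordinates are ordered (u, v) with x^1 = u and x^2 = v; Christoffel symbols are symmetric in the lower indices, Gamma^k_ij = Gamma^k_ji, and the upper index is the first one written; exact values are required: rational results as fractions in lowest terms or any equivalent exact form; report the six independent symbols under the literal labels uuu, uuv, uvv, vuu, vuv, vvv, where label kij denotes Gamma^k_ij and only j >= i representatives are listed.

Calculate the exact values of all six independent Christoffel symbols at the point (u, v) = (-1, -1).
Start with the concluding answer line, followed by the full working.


Answer: Gamma_uuu = -1/10, Gamma_uuv = 0, Gamma_uvv = 9/10, Gamma_vuu = 0, Gamma_vuv = -1/9, Gamma_vvv = 0

E = 5/2, F = 0, G = 81/4 at the point
E_u = -1/2, E_v = 0, F_u = 0, F_v = 0, G_u = -9/2, G_v = 0
EG - F^2 = 405/8;  g^inv = (8/405) * [[81/4, 0], [0, 5/2]]
first-kind symbols [ij,l] = (1/2)(d_i g_jl + d_j g_il - d_l g_ij): [uu,u] = E_u/2 = -1/4, [uu,v] = F_u - E_v/2 = 0, [uv,u] = E_v/2 = 0, [uv,v] = G_u/2 = -9/4, [vv,u] = F_v - G_u/2 = 9/4, [vv,v] = G_v/2 = 0
Gamma^u_ij = (G*[ij,u] - F*[ij,v])/(EG - F^2), Gamma^v_ij = (E*[ij,v] - F*[ij,u])/(EG - F^2)


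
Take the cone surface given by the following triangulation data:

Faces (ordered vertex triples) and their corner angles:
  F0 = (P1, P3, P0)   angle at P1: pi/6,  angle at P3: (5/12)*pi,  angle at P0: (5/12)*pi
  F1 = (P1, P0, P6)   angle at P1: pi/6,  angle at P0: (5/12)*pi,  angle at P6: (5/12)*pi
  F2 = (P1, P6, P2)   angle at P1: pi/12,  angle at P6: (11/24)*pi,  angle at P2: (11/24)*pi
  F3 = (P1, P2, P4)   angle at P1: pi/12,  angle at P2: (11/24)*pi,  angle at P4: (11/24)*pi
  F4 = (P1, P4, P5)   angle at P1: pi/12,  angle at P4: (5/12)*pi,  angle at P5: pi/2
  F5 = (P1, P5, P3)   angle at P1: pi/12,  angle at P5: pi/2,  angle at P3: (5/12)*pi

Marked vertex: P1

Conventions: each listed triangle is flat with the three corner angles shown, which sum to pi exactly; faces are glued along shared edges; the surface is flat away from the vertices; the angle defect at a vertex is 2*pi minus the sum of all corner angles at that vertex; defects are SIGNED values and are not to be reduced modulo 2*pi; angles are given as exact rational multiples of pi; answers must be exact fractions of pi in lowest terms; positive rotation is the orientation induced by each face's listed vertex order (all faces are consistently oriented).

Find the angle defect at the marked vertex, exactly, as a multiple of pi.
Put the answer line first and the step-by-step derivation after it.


Answer: defect(P1) = (4/3)*pi

Sum of corner angles at P1: (2/3)*pi
defect = 2*pi - (2/3)*pi


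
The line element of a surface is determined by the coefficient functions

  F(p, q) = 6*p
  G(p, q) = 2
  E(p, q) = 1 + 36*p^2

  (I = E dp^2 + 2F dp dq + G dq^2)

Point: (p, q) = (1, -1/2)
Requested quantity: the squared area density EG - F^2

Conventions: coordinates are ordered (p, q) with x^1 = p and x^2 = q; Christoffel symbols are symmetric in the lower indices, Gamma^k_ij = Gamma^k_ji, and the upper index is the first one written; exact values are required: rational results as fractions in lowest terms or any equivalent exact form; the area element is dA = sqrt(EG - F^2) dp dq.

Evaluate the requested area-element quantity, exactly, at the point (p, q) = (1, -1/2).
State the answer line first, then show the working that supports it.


Answer: EG - F^2 = 38

E = 37, F = 6, G = 2; EG - F^2 = 38


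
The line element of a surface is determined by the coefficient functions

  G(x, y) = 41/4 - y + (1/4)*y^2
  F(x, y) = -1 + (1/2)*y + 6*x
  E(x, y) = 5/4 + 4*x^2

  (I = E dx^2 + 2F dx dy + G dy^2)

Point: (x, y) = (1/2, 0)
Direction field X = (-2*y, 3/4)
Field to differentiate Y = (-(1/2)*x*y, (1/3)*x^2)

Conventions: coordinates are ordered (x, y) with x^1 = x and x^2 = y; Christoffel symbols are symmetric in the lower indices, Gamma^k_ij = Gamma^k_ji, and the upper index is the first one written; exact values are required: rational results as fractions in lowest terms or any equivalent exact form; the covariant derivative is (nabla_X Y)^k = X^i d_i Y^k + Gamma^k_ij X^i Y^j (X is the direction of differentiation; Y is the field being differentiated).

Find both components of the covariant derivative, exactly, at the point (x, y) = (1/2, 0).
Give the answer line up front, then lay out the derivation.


Answer: (nabla_X Y)^x = -817/4880, (nabla_X Y)^y = -17/2440

E = 9/4, F = 2, G = 41/4 at the point
E_x = 4, E_y = 0, F_x = 6, F_y = 1/2, G_x = 0, G_y = -1
EG - F^2 = 305/16;  g^inv = (16/305) * [[41/4, -2], [-2, 9/4]]
first-kind symbols [ij,l] = (1/2)(d_i g_jl + d_j g_il - d_l g_ij): [xx,x] = E_x/2 = 2, [xx,y] = F_x - E_y/2 = 6, [xy,x] = E_y/2 = 0, [xy,y] = G_x/2 = 0, [yy,x] = F_y - G_x/2 = 1/2, [yy,y] = G_y/2 = -1/2
Gamma^x_ij = (G*[ij,x] - F*[ij,y])/(EG - F^2), Gamma^y_ij = (E*[ij,y] - F*[ij,x])/(EG - F^2)
Gamma_xxx = 136/305, Gamma_xxy = 0, Gamma_xyy = 98/305, Gamma_yxx = 152/305, Gamma_yxy = 0, Gamma_yyy = -34/305
X = (0, 3/4), Y = (0, 1/12) at the point


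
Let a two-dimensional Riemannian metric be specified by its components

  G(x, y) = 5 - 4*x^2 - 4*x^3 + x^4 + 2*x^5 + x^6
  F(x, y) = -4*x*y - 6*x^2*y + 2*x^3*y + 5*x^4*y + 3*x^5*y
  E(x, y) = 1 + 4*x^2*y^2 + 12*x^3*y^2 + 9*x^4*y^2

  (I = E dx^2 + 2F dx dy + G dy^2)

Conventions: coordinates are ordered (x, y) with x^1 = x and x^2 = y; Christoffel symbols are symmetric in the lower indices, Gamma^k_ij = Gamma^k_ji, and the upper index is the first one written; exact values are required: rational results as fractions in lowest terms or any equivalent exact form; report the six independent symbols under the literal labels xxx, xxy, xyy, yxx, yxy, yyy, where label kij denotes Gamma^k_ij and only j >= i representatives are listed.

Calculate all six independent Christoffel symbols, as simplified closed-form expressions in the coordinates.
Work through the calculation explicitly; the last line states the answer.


E = 1 + 4*x^2*y^2 + 12*x^3*y^2 + 9*x^4*y^2; F = -4*x*y - 6*x^2*y + 2*x^3*y + 5*x^4*y + 3*x^5*y; G = 5 - 4*x^2 - 4*x^3 + x^4 + 2*x^5 + x^6
Gamma^k_ij = (1/2) g^{kl} (d_i g_jl + d_j g_il - d_l g_ij), with g^inv = (1/(EG-F^2)) [[G, -F], [-F, E]]
first partials: E_x = 8*x*y^2 + 36*x^2*y^2 + 36*x^3*y^2, E_y = 8*x^2*y + 24*x^3*y + 18*x^4*y, F_x = -4*y - 12*x*y + 6*x^2*y + 20*x^3*y + 15*x^4*y, F_y = -4*x - 6*x^2 + 2*x^3 + 5*x^4 + 3*x^5, G_x = -8*x - 12*x^2 + 4*x^3 + 10*x^4 + 6*x^5, G_y = 0
D = EG - F^2 = 5 - 4*x^2 - 4*x^3 + 4*x^2*y^2 + x^4 + 12*x^3*y^2 + 2*x^5 + 9*x^4*y^2 + x^6
expanded: Gamma^x_xx = (G E_x - 2F F_x + F E_y)/(2D), Gamma^x_xy = (G E_y - F G_x)/(2D), Gamma^x_yy = (2G F_y - G G_x - F G_y)/(2D), Gamma^y_xx = (2E F_x - E E_y - F E_x)/(2D), Gamma^y_xy = (E G_x - F E_y)/(2D), Gamma^y_yy = (E G_y - 2F F_y + F G_x)/(2D); substitute and cancel common factors

Answer: Gamma_xxx = (18*x^3*y^2 + 18*x^2*y^2 + 4*x*y^2)/(x^6 + 2*x^5 + 9*x^4*y^2 + x^4 + 12*x^3*y^2 - 4*x^3 + 4*x^2*y^2 - 4*x^2 + 5), Gamma_xxy = (9*x^4*y + 12*x^3*y + 4*x^2*y)/(x^6 + 2*x^5 + 9*x^4*y^2 + x^4 + 12*x^3*y^2 - 4*x^3 + 4*x^2*y^2 - 4*x^2 + 5), Gamma_xyy = 0, Gamma_yxx = (6*x^4*y + 8*x^3*y + 2*x^2*y - 12*x*y - 4*y)/(x^6 + 2*x^5 + 9*x^4*y^2 + x^4 + 12*x^3*y^2 - 4*x^3 + 4*x^2*y^2 - 4*x^2 + 5), Gamma_yxy = (3*x^5 + 5*x^4 + 2*x^3 - 6*x^2 - 4*x)/(x^6 + 2*x^5 + 9*x^4*y^2 + x^4 + 12*x^3*y^2 - 4*x^3 + 4*x^2*y^2 - 4*x^2 + 5), Gamma_yyy = 0


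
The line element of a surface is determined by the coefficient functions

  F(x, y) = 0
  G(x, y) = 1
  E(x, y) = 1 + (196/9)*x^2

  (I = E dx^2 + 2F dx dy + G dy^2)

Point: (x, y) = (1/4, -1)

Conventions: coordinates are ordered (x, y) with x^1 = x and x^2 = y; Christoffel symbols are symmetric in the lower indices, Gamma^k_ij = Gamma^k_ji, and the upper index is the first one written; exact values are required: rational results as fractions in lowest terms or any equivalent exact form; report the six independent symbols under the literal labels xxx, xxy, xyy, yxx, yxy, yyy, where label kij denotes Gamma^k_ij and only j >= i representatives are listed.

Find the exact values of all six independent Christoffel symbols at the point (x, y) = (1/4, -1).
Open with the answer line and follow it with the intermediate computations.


Answer: Gamma_xxx = 196/85, Gamma_xxy = 0, Gamma_xyy = 0, Gamma_yxx = 0, Gamma_yxy = 0, Gamma_yyy = 0

E = 85/36, F = 0, G = 1 at the point
E_x = 98/9, E_y = 0, F_x = 0, F_y = 0, G_x = 0, G_y = 0
EG - F^2 = 85/36;  g^inv = (36/85) * [[1, 0], [0, 85/36]]
first-kind symbols [ij,l] = (1/2)(d_i g_jl + d_j g_il - d_l g_ij): [xx,x] = E_x/2 = 49/9, [xx,y] = F_x - E_y/2 = 0, [xy,x] = E_y/2 = 0, [xy,y] = G_x/2 = 0, [yy,x] = F_y - G_x/2 = 0, [yy,y] = G_y/2 = 0
Gamma^x_ij = (G*[ij,x] - F*[ij,y])/(EG - F^2), Gamma^y_ij = (E*[ij,y] - F*[ij,x])/(EG - F^2)


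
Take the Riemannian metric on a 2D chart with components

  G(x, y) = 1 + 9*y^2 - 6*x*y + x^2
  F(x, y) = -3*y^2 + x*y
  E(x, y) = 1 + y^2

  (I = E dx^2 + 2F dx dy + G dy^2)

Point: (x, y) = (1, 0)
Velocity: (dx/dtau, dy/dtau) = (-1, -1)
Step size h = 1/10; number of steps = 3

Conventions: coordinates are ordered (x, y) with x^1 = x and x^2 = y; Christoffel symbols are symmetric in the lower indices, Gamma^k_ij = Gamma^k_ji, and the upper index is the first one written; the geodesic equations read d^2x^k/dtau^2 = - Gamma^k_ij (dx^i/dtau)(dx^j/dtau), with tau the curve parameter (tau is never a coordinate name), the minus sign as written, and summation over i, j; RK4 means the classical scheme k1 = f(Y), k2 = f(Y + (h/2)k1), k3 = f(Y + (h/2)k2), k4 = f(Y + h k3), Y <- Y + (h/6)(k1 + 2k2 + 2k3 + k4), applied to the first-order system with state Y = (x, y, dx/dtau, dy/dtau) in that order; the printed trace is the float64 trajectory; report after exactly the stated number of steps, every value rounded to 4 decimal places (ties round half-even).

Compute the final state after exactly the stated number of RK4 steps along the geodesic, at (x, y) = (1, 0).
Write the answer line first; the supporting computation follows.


Answer: x = 0.6987, y = -0.2817, dx/dtau = -1.0105, dy/dtau = -0.8900

f(Y) = (dx/dtau, dy/dtau, -Gamma^x_ij Y'^i Y'^j, -Gamma^y_ij Y'^i Y'^j) with the Gammas evaluated at the stage position; h = 0.100000; intermediate values shown to 6 dp
step 0: x = 1.0000, y = 0.0000, dx/dtau = -1.0000, dy/dtau = -1.0000
step 1:
  k1: at (x, y) = (1.000000, 0.000000), (dx/dtau, dy/dtau) = (-1.000000, -1.000000); Gamma_xxx = 0.000000, Gamma_xxy = 0.000000, Gamma_xyy = 0.000000, Gamma_yxx = 0.000000, Gamma_yxy = 0.500000, Gamma_yyy = -1.500000; k1 = (-1.000000, -1.000000, 0.000000, 0.500000)
  k2: at (x, y) = (0.950000, -0.050000), (dx/dtau, dy/dtau) = (-1.000000, -0.975000); Gamma_xxx = 0.000000, Gamma_xxy = -0.022599, Gamma_xyy = 0.067797, Gamma_yxx = 0.000000, Gamma_yxy = 0.497175, Gamma_yyy = -1.491525; k2 = (-1.000000, -0.975000, -0.020381, 0.448390)
  k3: at (x, y) = (0.950000, -0.048750), (dx/dtau, dy/dtau) = (-1.001019, -0.977581); Gamma_xxx = 0.000000, Gamma_xxy = -0.022117, Gamma_xyy = 0.066352, Gamma_yxx = 0.000000, Gamma_yxy = 0.497359, Gamma_yyy = -1.492078; k3 = (-1.001019, -0.977581, -0.020123, 0.452516)
  k4: at (x, y) = (0.899898, -0.097758), (dx/dtau, dy/dtau) = (-1.002012, -0.954748); Gamma_xxx = 0.000000, Gamma_xxy = -0.040176, Gamma_xyy = 0.120529, Gamma_yxx = 0.000000, Gamma_yxy = 0.490368, Gamma_yyy = -1.471105; k4 = (-1.002012, -0.954748, -0.032997, 0.402737)
  Y <- Y + (h/6)(k1 + 2k2 + 2k3 + k4): x = 0.8999, y = -0.0977, dx/dtau = -1.0019, dy/dtau = -0.9549
step 2:
  k1: at (x, y) = (0.899932, -0.097665), (dx/dtau, dy/dtau) = (-1.001900, -0.954924); Gamma_xxx = 0.000000, Gamma_xxy = -0.040148, Gamma_xyy = 0.120445, Gamma_yxx = 0.000000, Gamma_yxy = 0.490389, Gamma_yyy = -1.471167; k1 = (-1.001900, -0.954924, -0.033008, 0.403180)
  k2: at (x, y) = (0.849837, -0.145411), (dx/dtau, dy/dtau) = (-1.003551, -0.934765); Gamma_xxx = 0.000000, Gamma_xxy = -0.054357, Gamma_xyy = 0.163071, Gamma_yxx = 0.000000, Gamma_yxy = 0.480752, Gamma_yyy = -1.442256; k2 = (-1.003551, -0.934765, -0.040506, 0.358251)
  k3: at (x, y) = (0.849755, -0.144403), (dx/dtau, dy/dtau) = (-1.003925, -0.937012); Gamma_xxx = 0.000000, Gamma_xxy = -0.054148, Gamma_xyy = 0.162443, Gamma_yxx = 0.000000, Gamma_yxy = 0.481079, Gamma_yyy = -1.443236; k3 = (-1.003925, -0.937012, -0.040751, 0.362056)
  k4: at (x, y) = (0.799540, -0.191366), (dx/dtau, dy/dtau) = (-1.005975, -0.918719); Gamma_xxx = 0.000000, Gamma_xxy = -0.065458, Gamma_xyy = 0.196374, Gamma_yxx = 0.000000, Gamma_yxy = 0.469860, Gamma_yyy = -1.409581; k4 = (-1.005975, -0.918719, -0.044755, 0.321251)
  Y <- Y + (h/6)(k1 + 2k2 + 2k3 + k4): x = 0.7996, y = -0.1913, dx/dtau = -1.0059, dy/dtau = -0.9188
step 3:
  k1: at (x, y) = (0.799552, -0.191285), (dx/dtau, dy/dtau) = (-1.005905, -0.918840); Gamma_xxx = 0.000000, Gamma_xxy = -0.065445, Gamma_xyy = 0.196335, Gamma_yxx = 0.000000, Gamma_yxy = 0.469888, Gamma_yyy = -1.409665; k1 = (-1.005905, -0.918840, -0.044782, 0.321531)
  k2: at (x, y) = (0.749257, -0.237227), (dx/dtau, dy/dtau) = (-1.008144, -0.902764); Gamma_xxx = 0.000000, Gamma_xxy = -0.074351, Gamma_xyy = 0.223054, Gamma_yxx = 0.000000, Gamma_yxy = 0.457886, Gamma_yyy = -1.373657; k2 = (-1.008144, -0.902764, -0.046448, 0.286048)
  k3: at (x, y) = (0.749145, -0.236423), (dx/dtau, dy/dtau) = (-1.008227, -0.904538); Gamma_xxx = 0.000000, Gamma_xxy = -0.074280, Gamma_xyy = 0.222840, Gamma_yxx = 0.000000, Gamma_yxy = 0.458208, Gamma_yyy = -1.374623; k3 = (-1.008227, -0.904538, -0.046841, 0.288949)
  k4: at (x, y) = (0.698729, -0.281739), (dx/dtau, dy/dtau) = (-1.010589, -0.889945); Gamma_xxx = 0.000000, Gamma_xxy = -0.081353, Gamma_xyy = 0.244060, Gamma_yxx = 0.000000, Gamma_yxy = 0.445822, Gamma_yyy = -1.337465; k4 = (-1.010589, -0.889945, -0.046963, 0.257360)
  Y <- Y + (h/6)(k1 + 2k2 + 2k3 + k4): x = 0.6987, y = -0.2817, dx/dtau = -1.0105, dy/dtau = -0.8900


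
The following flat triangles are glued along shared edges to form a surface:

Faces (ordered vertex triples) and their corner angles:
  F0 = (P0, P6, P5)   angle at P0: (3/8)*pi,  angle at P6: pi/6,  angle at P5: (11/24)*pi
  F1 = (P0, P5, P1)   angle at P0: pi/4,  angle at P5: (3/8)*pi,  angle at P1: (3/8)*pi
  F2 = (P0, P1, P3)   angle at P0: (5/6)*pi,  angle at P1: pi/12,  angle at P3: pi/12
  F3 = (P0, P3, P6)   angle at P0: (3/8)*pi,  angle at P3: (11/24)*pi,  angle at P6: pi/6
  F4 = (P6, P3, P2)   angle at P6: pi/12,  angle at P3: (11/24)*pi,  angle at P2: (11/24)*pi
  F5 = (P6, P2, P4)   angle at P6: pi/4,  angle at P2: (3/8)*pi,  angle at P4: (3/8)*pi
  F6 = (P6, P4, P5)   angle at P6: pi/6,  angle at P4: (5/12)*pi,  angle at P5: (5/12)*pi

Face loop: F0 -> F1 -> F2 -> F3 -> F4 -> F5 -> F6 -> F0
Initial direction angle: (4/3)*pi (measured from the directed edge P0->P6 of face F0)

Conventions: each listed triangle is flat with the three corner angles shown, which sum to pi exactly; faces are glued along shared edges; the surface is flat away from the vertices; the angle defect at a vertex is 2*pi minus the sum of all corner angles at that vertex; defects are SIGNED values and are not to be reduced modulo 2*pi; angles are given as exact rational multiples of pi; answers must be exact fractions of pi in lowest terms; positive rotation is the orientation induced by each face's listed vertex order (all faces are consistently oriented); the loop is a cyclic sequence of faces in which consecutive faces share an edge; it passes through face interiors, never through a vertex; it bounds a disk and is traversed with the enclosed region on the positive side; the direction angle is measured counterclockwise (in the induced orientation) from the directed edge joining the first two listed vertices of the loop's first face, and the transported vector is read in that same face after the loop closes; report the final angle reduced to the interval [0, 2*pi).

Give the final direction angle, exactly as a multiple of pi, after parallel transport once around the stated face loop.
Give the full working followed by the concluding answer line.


enclosed vertex P0: corner angles sum to (11/6)*pi, defect = 2*pi - (11/6)*pi = pi/6
enclosed vertex P6: corner angles sum to (5/6)*pi, defect = 2*pi - (5/6)*pi = (7/6)*pi
adding the enclosed defects to the starting angle (mod 2*pi, induced orientation) gives the holonomy
final angle = (4/3)*pi + (4/3)*pi = (2/3)*pi (mod 2*pi)

Answer: final direction angle = (2/3)*pi
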